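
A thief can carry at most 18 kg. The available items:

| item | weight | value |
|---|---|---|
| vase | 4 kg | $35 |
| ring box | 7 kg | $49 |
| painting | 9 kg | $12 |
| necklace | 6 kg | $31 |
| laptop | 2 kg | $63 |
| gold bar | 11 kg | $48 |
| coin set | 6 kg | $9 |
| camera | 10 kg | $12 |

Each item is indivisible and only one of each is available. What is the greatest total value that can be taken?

Check high-value combinations within 18 kg:
- vase+ring box+laptop: weight 4+7+2=13, value 35+49+63=147
- vase+laptop+gold bar: weight 4+2+11=17, value 35+63+48=146
- ring box+necklace+laptop: weight 7+6+2=15, value 49+31+63=143
- vase+necklace+laptop+coin set: weight 4+6+2+6=18, value 35+31+63+9=138
- vase+necklace+laptop: weight 4+6+2=12, value 35+31+63=129
Best: $147.

$147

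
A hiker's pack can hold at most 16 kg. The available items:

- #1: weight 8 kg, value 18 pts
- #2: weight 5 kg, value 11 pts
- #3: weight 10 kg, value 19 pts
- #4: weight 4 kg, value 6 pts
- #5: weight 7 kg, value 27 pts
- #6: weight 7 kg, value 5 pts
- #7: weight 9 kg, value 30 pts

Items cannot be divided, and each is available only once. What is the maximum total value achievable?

Check high-value combinations within 16 kg:
- #5+#7: weight 7+9=16, value 27+30=57
- #1+#5: weight 8+7=15, value 18+27=45
- #2+#4+#5: weight 5+4+7=16, value 11+6+27=44
- #2+#7: weight 5+9=14, value 11+30=41
- #2+#5: weight 5+7=12, value 11+27=38
Best: 57 pts.

57 pts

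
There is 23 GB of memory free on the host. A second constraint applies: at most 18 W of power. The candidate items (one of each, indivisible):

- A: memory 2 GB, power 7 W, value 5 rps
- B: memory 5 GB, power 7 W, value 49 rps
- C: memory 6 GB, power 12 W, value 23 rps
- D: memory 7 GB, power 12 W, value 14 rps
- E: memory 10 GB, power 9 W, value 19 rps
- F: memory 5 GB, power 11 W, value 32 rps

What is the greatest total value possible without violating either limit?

81 rps

Feasible sets respecting both limits:
- B+F: memory 10, power 18, value 81
- B+E: memory 15, power 16, value 68
- A+B: memory 7, power 14, value 54
Best: 81 rps.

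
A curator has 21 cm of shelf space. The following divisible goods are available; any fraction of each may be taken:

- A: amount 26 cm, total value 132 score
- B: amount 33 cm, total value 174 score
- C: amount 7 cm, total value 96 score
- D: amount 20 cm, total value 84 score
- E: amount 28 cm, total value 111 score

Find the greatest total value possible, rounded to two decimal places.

169.82

Take in order of value per unit:
- C (96/7 per unit): all 7 → value 96, running total 96.00
- B (174/33 per unit): 14 of 33 → value 14×174/33 = 73.8182, running total 169.82
Total 169.82.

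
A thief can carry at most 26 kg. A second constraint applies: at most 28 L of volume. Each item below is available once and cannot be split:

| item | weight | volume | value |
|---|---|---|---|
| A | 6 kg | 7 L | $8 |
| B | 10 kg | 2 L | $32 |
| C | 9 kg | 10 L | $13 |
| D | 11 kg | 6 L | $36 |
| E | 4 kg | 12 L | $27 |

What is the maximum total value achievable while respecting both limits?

Feasible sets respecting both limits:
- B+D+E: weight 25, volume 20, value 95
- C+D+E: weight 24, volume 28, value 76
- B+C+E: weight 23, volume 24, value 72
Best: $95.

$95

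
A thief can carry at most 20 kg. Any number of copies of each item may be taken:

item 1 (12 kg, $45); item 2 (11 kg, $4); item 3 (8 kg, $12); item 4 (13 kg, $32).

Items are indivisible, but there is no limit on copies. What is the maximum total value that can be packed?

Best value-per-unit is item 1 at 45/12; filling with it alone gives 1×45 = 45.
Optimal mix: 1×item 1 + 1×item 3 → weight 20, value 57.

$57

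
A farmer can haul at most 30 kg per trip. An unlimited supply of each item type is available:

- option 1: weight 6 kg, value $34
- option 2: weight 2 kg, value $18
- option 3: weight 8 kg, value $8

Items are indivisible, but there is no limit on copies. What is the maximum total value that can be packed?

$270

Best value-per-unit is option 2 at 18/2, and filling with it alone uses weight 15×2=30. No mix of the others beats 15×18 = 270.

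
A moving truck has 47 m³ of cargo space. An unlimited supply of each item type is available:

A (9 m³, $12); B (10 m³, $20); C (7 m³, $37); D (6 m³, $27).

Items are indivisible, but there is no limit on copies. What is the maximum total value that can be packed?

$239

Best value-per-unit is C at 37/7; filling with it alone gives 6×37 = 222.
Optimal mix: 5×C + 2×D → volume 47, value 239.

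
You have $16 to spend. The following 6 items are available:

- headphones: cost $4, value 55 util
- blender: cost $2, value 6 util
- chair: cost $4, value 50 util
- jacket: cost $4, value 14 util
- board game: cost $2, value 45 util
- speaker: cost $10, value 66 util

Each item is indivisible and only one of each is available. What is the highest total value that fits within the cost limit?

Check high-value combinations within $16:
- headphones+blender+chair+jacket+board game: cost 4+2+4+4+2=16, value 55+6+50+14+45=170
- headphones+board game+speaker: cost 4+2+10=16, value 55+45+66=166
- headphones+chair+jacket+board game: cost 4+4+4+2=14, value 55+50+14+45=164
- chair+board game+speaker: cost 4+2+10=16, value 50+45+66=161
- headphones+blender+chair+board game: cost 4+2+4+2=12, value 55+6+50+45=156
Best: 170 util.

170 util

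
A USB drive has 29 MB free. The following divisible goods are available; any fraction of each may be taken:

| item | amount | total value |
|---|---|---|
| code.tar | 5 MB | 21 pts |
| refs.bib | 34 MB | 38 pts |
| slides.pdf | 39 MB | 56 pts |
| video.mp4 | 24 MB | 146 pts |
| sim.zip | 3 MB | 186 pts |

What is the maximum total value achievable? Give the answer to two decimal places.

340.40

Take in order of value per unit:
- sim.zip (186/3 per unit): all 3 → value 186, running total 186.00
- video.mp4 (146/24 per unit): all 24 → value 146, running total 332.00
- code.tar (21/5 per unit): 2 of 5 → value 2×21/5 = 8.4000, running total 340.40
Total 340.40.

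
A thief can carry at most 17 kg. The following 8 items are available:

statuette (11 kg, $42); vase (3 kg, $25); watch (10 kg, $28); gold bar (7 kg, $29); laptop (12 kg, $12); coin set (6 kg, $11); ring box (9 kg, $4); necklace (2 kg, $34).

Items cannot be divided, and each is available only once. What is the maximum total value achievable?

Check high-value combinations within 17 kg:
- statuette+vase+necklace: weight 11+3+2=16, value 42+25+34=101
- vase+gold bar+necklace: weight 3+7+2=12, value 25+29+34=88
- vase+watch+necklace: weight 3+10+2=15, value 25+28+34=87
- statuette+necklace: weight 11+2=13, value 42+34=76
- gold bar+coin set+necklace: weight 7+6+2=15, value 29+11+34=74
Best: $101.

$101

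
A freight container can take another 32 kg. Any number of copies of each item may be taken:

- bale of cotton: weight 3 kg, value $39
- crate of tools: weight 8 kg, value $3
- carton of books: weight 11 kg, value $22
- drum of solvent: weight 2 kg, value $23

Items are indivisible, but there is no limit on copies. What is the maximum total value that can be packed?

Best value-per-unit is bale of cotton at 39/3; filling with it alone gives 10×39 = 390.
Optimal mix: 10×bale of cotton + 1×drum of solvent → weight 32, value 413.

$413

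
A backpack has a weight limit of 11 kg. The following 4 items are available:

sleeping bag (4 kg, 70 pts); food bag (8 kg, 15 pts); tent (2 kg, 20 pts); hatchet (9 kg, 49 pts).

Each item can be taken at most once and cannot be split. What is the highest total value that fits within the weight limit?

This is a 0/1 knapsack; check combinations near the capacity.
- sleeping bag+tent: weight 4+2=6, value 70+20=90
- sleeping bag: weight 4, value 70
- tent+hatchet: weight 2+9=11, value 20+49=69
- hatchet: weight 9, value 49
- food bag+tent: weight 8+2=10, value 15+20=35
Best: 90 pts.

90 pts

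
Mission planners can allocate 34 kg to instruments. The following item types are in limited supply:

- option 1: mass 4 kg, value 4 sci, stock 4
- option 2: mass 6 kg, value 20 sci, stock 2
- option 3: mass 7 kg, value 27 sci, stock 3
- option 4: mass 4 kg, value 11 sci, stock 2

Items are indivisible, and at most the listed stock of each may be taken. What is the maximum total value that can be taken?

Best selections within mass 34 and stock limits:
- 2×option 2 + 3×option 3: mass 33, value 121
- 2×option 2 + 2×option 3 + 2×option 4: mass 34, value 116
- 1×option 2 + 3×option 3 + 1×option 4: mass 31, value 112
Best: 121 sci.

121 sci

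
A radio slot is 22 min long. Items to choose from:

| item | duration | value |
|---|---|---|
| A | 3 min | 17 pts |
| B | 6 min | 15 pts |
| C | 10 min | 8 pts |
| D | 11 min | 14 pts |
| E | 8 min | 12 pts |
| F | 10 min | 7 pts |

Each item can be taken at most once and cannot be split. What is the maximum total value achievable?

46 pts

Check high-value combinations within 22 min:
- A+B+D: duration 3+6+11=20, value 17+15+14=46
- A+B+E: duration 3+6+8=17, value 17+15+12=44
- A+D+E: duration 3+11+8=22, value 17+14+12=43
- A+B+C: duration 3+6+10=19, value 17+15+8=40
Best: 46 pts.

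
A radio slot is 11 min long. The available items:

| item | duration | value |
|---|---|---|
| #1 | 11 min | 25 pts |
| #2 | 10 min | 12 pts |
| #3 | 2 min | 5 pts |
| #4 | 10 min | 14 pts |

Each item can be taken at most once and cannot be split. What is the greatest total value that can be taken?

This is a 0/1 knapsack; check combinations near the capacity.
- #1: duration 11, value 25
- #4: duration 10, value 14
- #2: duration 10, value 12
Best: 25 pts.

25 pts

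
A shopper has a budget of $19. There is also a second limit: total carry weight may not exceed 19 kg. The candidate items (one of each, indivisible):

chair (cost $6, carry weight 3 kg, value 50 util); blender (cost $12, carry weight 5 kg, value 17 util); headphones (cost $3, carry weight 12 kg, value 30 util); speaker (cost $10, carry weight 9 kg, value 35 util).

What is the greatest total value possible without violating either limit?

Feasible sets respecting both limits:
- chair+speaker: cost 16, carry weight 12, value 85
- chair+headphones: cost 9, carry weight 15, value 80
- chair+blender: cost 18, carry weight 8, value 67
Best: 85 util.

85 util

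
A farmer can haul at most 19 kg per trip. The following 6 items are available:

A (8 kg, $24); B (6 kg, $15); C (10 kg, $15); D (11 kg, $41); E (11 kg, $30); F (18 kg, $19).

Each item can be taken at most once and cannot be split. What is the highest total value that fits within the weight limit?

$65

This is a 0/1 knapsack; check combinations near the capacity.
- A+D: weight 8+11=19, value 24+41=65
- B+D: weight 6+11=17, value 15+41=56
- A+E: weight 8+11=19, value 24+30=54
- B+E: weight 6+11=17, value 15+30=45
- D: weight 11, value 41
Best: $65.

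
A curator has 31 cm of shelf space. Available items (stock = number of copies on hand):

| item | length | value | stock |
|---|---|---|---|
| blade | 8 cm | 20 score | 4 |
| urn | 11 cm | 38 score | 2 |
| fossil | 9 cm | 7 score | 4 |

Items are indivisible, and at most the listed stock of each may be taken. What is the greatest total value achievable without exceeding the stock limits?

96 score

Best selections within length 31 and stock limits:
- 1×blade + 2×urn: length 30, value 96
- 2×urn + 1×fossil: length 31, value 83
- 2×blade + 1×urn: length 27, value 78
Best: 96 score.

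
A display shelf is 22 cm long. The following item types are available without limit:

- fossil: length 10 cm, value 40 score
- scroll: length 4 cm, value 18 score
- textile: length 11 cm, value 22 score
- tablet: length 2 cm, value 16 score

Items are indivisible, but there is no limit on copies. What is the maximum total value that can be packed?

176 score

Best value-per-unit is tablet at 16/2, and filling with it alone uses length 11×2=22. No mix of the others beats 11×16 = 176.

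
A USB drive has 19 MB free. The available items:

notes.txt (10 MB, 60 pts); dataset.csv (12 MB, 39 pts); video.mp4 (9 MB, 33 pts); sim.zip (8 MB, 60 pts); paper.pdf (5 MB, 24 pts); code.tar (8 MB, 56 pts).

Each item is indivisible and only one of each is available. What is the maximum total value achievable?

120 pts

Check high-value combinations within 19 MB:
- notes.txt+sim.zip: size 10+8=18, value 60+60=120
- sim.zip+code.tar: size 8+8=16, value 60+56=116
- notes.txt+code.tar: size 10+8=18, value 60+56=116
Best: 120 pts.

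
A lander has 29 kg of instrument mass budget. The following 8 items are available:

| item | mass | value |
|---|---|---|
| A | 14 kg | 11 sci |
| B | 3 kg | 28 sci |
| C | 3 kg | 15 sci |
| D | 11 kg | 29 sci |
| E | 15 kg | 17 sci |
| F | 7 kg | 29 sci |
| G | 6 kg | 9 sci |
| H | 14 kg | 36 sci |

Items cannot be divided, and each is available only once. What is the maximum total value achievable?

Check high-value combinations within 29 kg:
- B+C+F+H: mass 3+3+7+14=27, value 28+15+29+36=108
- B+C+D+F: mass 3+3+11+7=24, value 28+15+29+29=101
- B+D+F+G: mass 3+11+7+6=27, value 28+29+29+9=95
- B+F+H: mass 3+7+14=24, value 28+29+36=93
- B+D+H: mass 3+11+14=28, value 28+29+36=93
Best: 108 sci.

108 sci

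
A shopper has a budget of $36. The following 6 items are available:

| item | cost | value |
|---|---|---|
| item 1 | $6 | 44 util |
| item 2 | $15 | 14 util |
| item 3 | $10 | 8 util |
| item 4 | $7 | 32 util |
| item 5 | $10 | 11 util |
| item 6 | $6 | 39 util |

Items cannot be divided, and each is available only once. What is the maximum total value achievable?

Check high-value combinations within $36:
- item 1+item 2+item 4+item 6: cost 6+15+7+6=34, value 44+14+32+39=129
- item 1+item 4+item 5+item 6: cost 6+7+10+6=29, value 44+32+11+39=126
- item 1+item 3+item 4+item 6: cost 6+10+7+6=29, value 44+8+32+39=123
- item 1+item 4+item 6: cost 6+7+6=19, value 44+32+39=115
Best: 129 util.

129 util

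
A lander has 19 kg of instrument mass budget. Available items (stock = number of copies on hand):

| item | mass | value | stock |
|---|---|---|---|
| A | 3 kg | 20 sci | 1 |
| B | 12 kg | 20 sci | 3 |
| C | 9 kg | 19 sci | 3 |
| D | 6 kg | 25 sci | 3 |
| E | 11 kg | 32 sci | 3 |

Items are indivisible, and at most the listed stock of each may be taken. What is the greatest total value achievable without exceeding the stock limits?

Best selections within mass 19 and stock limits:
- 3×D: mass 18, value 75
- 1×A + 2×D: mass 15, value 70
- 1×A + 1×C + 1×D: mass 18, value 64
Best: 75 sci.

75 sci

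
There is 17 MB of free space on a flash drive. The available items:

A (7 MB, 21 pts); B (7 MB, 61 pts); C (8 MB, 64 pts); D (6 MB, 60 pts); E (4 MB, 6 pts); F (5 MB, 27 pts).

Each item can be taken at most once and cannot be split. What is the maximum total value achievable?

127 pts

This is a 0/1 knapsack; check combinations near the capacity.
- B+D+E: size 7+6+4=17, value 61+60+6=127
- B+C: size 7+8=15, value 61+64=125
- C+D: size 8+6=14, value 64+60=124
- B+D: size 7+6=13, value 61+60=121
Best: 127 pts.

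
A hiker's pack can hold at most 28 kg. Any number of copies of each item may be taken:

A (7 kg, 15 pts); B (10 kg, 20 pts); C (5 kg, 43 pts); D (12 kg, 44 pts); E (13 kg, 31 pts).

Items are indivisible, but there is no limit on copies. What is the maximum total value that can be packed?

215 pts

Best value-per-unit is C at 43/5, and filling with it alone uses weight 5×5=25. No mix of the others beats 5×43 = 215.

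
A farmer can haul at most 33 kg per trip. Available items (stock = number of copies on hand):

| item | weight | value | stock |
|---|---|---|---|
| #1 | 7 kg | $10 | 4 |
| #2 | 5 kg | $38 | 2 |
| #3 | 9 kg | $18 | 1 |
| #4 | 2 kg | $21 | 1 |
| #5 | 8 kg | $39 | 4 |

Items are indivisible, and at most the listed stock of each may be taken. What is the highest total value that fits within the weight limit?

$176

Top feasible selections:
- 1×#2 + 1×#4 + 3×#5: weight 31, value 176
- 2×#2 + 1×#4 + 2×#5: weight 28, value 175
- 1×#1 + 2×#2 + 2×#5: weight 33, value 164
- 4×#5: weight 32, value 156
Best: $176.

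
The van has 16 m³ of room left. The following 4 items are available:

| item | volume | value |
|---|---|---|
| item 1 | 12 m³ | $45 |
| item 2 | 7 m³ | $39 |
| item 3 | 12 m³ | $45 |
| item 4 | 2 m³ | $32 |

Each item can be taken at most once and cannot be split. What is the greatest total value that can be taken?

$77

Check high-value combinations within 16 m³:
- item 1+item 4: volume 12+2=14, value 45+32=77
- item 3+item 4: volume 12+2=14, value 45+32=77
- item 2+item 4: volume 7+2=9, value 39+32=71
- item 1: volume 12, value 45
- item 3: volume 12, value 45
Best: $77.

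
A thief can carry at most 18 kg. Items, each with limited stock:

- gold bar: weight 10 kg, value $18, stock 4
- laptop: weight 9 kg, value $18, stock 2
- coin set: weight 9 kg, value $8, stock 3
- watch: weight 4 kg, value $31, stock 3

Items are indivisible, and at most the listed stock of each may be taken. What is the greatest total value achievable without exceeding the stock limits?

$93

Top feasible selections:
- 3×watch: weight 12, value 93
- 1×laptop + 2×watch: weight 17, value 80
- 1×gold bar + 2×watch: weight 18, value 80
Best: $93.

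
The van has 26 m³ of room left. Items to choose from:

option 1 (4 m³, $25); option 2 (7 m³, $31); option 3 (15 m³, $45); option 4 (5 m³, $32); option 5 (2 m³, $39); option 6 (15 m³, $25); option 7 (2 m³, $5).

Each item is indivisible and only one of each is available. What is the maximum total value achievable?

$141

Check high-value combinations within 26 m³:
- option 1+option 3+option 4+option 5: volume 4+15+5+2=26, value 25+45+32+39=141
- option 1+option 2+option 4+option 5+option 7: volume 4+7+5+2+2=20, value 25+31+32+39+5=132
- option 1+option 2+option 4+option 5: volume 4+7+5+2=18, value 25+31+32+39=127
- option 3+option 4+option 5+option 7: volume 15+5+2+2=24, value 45+32+39+5=121
- option 1+option 4+option 5+option 6: volume 4+5+2+15=26, value 25+32+39+25=121
Best: $141.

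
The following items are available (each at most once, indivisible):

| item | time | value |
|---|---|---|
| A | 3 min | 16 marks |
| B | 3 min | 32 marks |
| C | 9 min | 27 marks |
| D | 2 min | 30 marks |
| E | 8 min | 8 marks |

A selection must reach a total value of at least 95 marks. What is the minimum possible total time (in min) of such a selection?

17

Subsets with value ≥ 95, sorted by total time:
- A+B+C+D: time 17, value 105
- B+C+D+E: time 22, value 97
- A+B+C+D+E: time 25, value 113
Minimum time: 17 min.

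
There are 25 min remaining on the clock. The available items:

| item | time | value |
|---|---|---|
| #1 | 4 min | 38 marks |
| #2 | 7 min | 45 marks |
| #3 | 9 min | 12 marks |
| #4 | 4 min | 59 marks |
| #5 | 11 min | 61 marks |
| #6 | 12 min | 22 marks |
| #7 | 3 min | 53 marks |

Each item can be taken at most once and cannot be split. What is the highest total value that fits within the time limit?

Check high-value combinations within 25 min:
- #2+#4+#5+#7: time 7+4+11+3=25, value 45+59+61+53=218
- #1+#4+#5+#7: time 4+4+11+3=22, value 38+59+61+53=211
- #1+#2+#5+#7: time 4+7+11+3=25, value 38+45+61+53=197
- #1+#2+#4+#7: time 4+7+4+3=18, value 38+45+59+53=195
- #4+#5+#7: time 4+11+3=18, value 59+61+53=173
Best: 218 marks.

218 marks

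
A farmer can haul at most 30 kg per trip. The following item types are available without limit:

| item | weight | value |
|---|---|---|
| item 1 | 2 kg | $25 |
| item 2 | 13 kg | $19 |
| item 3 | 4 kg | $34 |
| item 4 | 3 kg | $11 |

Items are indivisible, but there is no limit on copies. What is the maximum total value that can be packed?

$375

Best value-per-unit is item 1 at 25/2, and filling with it alone uses weight 15×2=30. No mix of the others beats 15×25 = 375.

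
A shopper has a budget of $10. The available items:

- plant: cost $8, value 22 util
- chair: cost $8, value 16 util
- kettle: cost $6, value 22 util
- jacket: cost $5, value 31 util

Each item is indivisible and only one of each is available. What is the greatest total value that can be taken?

Check high-value combinations within $10:
- jacket: cost 5, value 31
- kettle: cost 6, value 22
- plant: cost 8, value 22
Best: 31 util.

31 util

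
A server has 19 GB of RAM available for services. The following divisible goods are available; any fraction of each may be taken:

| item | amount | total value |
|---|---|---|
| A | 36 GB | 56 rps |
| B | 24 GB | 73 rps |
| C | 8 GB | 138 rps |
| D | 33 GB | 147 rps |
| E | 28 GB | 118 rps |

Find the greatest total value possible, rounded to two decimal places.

187.00

Take in order of value per unit:
- C (138/8 per unit): all 8 → value 138, running total 138.00
- D (147/33 per unit): 11 of 33 → value 11×147/33 = 49.0000, running total 187.00
Total 187.00.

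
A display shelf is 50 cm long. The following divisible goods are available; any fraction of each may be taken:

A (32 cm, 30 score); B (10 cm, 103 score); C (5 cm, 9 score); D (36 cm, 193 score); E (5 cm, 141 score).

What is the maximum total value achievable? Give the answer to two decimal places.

431.64

Take in order of value per unit:
- E (141/5 per unit): all 5 → value 141, running total 141.00
- B (103/10 per unit): all 10 → value 103, running total 244.00
- D (193/36 per unit): 35 of 36 → value 35×193/36 = 187.6389, running total 431.64
Total 431.64.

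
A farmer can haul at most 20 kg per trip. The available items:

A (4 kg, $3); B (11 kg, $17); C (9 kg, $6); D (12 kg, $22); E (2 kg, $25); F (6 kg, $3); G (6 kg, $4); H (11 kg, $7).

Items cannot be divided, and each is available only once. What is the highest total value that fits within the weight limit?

$51

Check high-value combinations within 20 kg:
- D+E+G: weight 12+2+6=20, value 22+25+4=51
- A+D+E: weight 4+12+2=18, value 3+22+25=50
- D+E+F: weight 12+2+6=20, value 22+25+3=50
Best: $51.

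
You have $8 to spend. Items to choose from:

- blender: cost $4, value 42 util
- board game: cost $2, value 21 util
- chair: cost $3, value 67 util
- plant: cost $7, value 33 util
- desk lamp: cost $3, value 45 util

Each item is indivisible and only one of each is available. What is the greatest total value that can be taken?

133 util

Check high-value combinations within $8:
- board game+chair+desk lamp: cost 2+3+3=8, value 21+67+45=133
- chair+desk lamp: cost 3+3=6, value 67+45=112
- blender+chair: cost 4+3=7, value 42+67=109
- board game+chair: cost 2+3=5, value 21+67=88
- blender+desk lamp: cost 4+3=7, value 42+45=87
Best: 133 util.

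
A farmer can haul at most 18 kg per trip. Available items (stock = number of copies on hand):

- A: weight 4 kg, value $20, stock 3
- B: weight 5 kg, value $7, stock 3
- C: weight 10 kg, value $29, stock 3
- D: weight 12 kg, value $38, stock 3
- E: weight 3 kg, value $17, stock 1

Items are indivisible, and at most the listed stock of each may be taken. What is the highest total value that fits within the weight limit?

$77

Best selections within weight 18 and stock limits:
- 3×A + 1×E: weight 15, value 77
- 2×A + 1×C: weight 18, value 69
- 3×A + 1×B: weight 17, value 67
- 1×A + 1×C + 1×E: weight 17, value 66
Best: $77.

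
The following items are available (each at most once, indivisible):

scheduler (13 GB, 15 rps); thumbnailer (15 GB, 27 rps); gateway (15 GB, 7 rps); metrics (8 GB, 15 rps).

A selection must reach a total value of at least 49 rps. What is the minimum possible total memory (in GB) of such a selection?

36

Subsets with value ≥ 49, sorted by total memory:
- scheduler+thumbnailer+metrics: memory 36, value 57
- thumbnailer+gateway+metrics: memory 38, value 49
Minimum memory: 36 GB.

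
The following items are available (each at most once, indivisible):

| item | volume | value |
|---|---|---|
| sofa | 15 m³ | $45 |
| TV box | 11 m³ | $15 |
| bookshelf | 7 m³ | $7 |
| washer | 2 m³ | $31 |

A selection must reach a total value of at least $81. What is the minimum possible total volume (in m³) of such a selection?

Subsets with value ≥ 81, sorted by total volume:
- sofa+bookshelf+washer: volume 24, value 83
- sofa+TV box+washer: volume 28, value 91
- sofa+TV box+bookshelf+washer: volume 35, value 98
Minimum volume: 24 m³.

24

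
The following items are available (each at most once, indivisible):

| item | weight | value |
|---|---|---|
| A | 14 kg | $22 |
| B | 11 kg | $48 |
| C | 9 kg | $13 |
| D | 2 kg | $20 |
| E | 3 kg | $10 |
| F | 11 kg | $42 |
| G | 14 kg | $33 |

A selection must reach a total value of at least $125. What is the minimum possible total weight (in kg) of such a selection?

36

Subsets with value ≥ 125, sorted by total weight:
- B+C+D+E+F: weight 36, value 133
- B+D+F+G: weight 38, value 143
- A+B+D+F: weight 38, value 132
- B+E+F+G: weight 39, value 133
Minimum weight: 36 kg.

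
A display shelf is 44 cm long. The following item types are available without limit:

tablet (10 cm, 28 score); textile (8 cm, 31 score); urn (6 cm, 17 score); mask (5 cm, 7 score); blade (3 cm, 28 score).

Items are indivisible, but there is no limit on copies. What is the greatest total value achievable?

392 score

Best value-per-unit is blade at 28/3, and filling with it alone uses length 14×3=42. No mix of the others beats 14×28 = 392.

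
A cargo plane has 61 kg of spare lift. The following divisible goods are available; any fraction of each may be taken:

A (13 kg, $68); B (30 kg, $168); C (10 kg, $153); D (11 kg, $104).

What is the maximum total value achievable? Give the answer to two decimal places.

Take in order of value per unit:
- C (153/10 per unit): all 10 → value 153, running total 153.00
- D (104/11 per unit): all 11 → value 104, running total 257.00
- B (168/30 per unit): all 30 → value 168, running total 425.00
- A (68/13 per unit): 10 of 13 → value 10×68/13 = 52.3077, running total 477.31
Total 477.31.

477.31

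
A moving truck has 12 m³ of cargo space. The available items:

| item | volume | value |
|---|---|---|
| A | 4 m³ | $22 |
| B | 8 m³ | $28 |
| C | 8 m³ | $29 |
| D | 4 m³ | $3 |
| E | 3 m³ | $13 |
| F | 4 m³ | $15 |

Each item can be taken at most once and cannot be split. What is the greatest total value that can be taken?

$51

Check high-value combinations within 12 m³:
- A+C: volume 4+8=12, value 22+29=51
- A+E+F: volume 4+3+4=11, value 22+13+15=50
- A+B: volume 4+8=12, value 22+28=50
Best: $51.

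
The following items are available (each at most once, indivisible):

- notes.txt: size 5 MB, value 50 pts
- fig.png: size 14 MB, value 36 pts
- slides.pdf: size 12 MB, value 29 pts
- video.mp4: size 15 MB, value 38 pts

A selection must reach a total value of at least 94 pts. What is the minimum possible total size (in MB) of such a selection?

31

Subsets with value ≥ 94, sorted by total size:
- notes.txt+fig.png+slides.pdf: size 31, value 115
- notes.txt+slides.pdf+video.mp4: size 32, value 117
Minimum size: 31 MB.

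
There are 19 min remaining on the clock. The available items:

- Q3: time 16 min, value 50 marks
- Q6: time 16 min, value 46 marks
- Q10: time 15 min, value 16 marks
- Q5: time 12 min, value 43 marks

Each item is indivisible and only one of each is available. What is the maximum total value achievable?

Check high-value combinations within 19 min:
- Q3: time 16, value 50
- Q6: time 16, value 46
- Q5: time 12, value 43
- Q10: time 15, value 16
Best: 50 marks.

50 marks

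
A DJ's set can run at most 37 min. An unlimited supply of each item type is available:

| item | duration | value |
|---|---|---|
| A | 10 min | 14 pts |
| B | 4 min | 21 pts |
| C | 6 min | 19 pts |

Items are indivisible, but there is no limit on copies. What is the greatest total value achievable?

189 pts

Best value-per-unit is B at 21/4, and filling with it alone uses duration 9×4=36. No mix of the others beats 9×21 = 189.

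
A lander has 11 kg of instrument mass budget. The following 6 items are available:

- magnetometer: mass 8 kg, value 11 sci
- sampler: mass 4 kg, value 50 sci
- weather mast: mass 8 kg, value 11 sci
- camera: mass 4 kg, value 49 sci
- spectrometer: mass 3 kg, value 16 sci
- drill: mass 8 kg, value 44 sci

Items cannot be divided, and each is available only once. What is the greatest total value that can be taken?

115 sci

Check high-value combinations within 11 kg:
- sampler+camera+spectrometer: mass 4+4+3=11, value 50+49+16=115
- sampler+camera: mass 4+4=8, value 50+49=99
- sampler+spectrometer: mass 4+3=7, value 50+16=66
- camera+spectrometer: mass 4+3=7, value 49+16=65
- spectrometer+drill: mass 3+8=11, value 16+44=60
Best: 115 sci.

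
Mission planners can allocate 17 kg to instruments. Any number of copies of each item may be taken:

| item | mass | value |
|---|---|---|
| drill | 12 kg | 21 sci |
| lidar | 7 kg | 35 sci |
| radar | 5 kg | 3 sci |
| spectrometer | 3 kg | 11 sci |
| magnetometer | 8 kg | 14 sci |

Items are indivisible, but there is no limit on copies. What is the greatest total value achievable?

81 sci

Best value-per-unit is lidar at 35/7; filling with it alone gives 2×35 = 70.
Optimal mix: 2×lidar + 1×spectrometer → mass 17, value 81.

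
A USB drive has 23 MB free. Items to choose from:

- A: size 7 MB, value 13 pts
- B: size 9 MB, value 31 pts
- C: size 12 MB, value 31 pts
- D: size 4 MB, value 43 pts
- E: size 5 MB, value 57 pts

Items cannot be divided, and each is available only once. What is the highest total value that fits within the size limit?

131 pts

Check high-value combinations within 23 MB:
- B+D+E: size 9+4+5=18, value 31+43+57=131
- C+D+E: size 12+4+5=21, value 31+43+57=131
- A+D+E: size 7+4+5=16, value 13+43+57=113
- A+B+E: size 7+9+5=21, value 13+31+57=101
- D+E: size 4+5=9, value 43+57=100
Best: 131 pts.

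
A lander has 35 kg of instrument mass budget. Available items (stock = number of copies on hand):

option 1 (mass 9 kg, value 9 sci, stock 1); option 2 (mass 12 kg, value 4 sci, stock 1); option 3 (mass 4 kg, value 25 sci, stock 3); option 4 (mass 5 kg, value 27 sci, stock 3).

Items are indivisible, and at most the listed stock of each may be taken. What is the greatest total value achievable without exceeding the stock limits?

156 sci

Top feasible selections:
- 3×option 3 + 3×option 4: mass 27, value 156
- 1×option 1 + 2×option 3 + 3×option 4: mass 32, value 140
- 1×option 1 + 3×option 3 + 2×option 4: mass 31, value 138
Best: 156 sci.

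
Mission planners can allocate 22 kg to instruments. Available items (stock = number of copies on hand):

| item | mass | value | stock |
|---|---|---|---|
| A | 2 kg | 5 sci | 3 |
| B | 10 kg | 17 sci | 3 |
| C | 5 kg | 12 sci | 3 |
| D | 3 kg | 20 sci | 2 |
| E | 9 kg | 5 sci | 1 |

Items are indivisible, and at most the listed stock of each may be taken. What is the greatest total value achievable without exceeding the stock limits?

Best selections within mass 22 and stock limits:
- 3×A + 2×C + 2×D: mass 22, value 79
- 3×C + 2×D: mass 21, value 76
- 2×A + 2×C + 2×D: mass 20, value 74
- 3×A + 1×B + 2×D: mass 22, value 72
Best: 79 sci.

79 sci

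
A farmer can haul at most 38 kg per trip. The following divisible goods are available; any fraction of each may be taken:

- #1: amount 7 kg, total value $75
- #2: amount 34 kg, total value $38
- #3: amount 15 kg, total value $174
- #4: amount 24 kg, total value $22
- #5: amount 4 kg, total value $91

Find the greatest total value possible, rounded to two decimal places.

Take in order of value per unit:
- #5 (91/4 per unit): all 4 → value 91, running total 91.00
- #3 (174/15 per unit): all 15 → value 174, running total 265.00
- #1 (75/7 per unit): all 7 → value 75, running total 340.00
- #2 (38/34 per unit): 12 of 34 → value 12×38/34 = 13.4118, running total 353.41
Total 353.41.

353.41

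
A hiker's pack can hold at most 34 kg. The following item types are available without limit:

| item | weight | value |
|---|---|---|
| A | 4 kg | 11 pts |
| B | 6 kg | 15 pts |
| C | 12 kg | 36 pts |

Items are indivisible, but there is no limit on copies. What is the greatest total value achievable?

Best value-per-unit is C at 36/12; filling with it alone gives 2×36 = 72.
Optimal mix: 1×A + 1×B + 2×C → weight 34, value 98.

98 pts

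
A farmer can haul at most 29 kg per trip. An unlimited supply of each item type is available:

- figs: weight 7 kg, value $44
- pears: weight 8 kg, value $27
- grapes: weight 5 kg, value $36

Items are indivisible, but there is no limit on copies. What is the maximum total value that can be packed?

$196

Best value-per-unit is grapes at 36/5; filling with it alone gives 5×36 = 180.
Optimal mix: 2×figs + 3×grapes → weight 29, value 196.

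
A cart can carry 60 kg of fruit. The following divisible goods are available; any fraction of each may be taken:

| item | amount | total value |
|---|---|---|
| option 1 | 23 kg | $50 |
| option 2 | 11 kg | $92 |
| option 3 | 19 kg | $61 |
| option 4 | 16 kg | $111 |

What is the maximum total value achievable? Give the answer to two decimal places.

294.43

Take in order of value per unit:
- option 2 (92/11 per unit): all 11 → value 92, running total 92.00
- option 4 (111/16 per unit): all 16 → value 111, running total 203.00
- option 3 (61/19 per unit): all 19 → value 61, running total 264.00
- option 1 (50/23 per unit): 14 of 23 → value 14×50/23 = 30.4348, running total 294.43
Total 294.43.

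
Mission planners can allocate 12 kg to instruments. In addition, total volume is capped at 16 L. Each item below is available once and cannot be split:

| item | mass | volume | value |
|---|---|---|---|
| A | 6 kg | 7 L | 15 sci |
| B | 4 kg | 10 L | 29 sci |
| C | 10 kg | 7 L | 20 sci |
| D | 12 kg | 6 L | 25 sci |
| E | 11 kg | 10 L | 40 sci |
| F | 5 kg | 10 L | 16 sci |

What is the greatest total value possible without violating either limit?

40 sci

Feasible sets respecting both limits:
- E: mass 11, volume 10, value 40
- B: mass 4, volume 10, value 29
- D: mass 12, volume 6, value 25
- C: mass 10, volume 7, value 20
Best: 40 sci.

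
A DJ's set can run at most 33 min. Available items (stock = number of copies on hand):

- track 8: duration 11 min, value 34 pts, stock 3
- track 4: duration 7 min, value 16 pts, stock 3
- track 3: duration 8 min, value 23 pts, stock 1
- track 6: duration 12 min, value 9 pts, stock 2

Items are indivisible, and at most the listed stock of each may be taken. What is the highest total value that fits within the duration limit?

Best selections within duration 33 and stock limits:
- 3×track 8: duration 33, value 102
- 2×track 8 + 1×track 3: duration 30, value 91
- 1×track 8 + 2×track 4 + 1×track 3: duration 33, value 89
Best: 102 pts.

102 pts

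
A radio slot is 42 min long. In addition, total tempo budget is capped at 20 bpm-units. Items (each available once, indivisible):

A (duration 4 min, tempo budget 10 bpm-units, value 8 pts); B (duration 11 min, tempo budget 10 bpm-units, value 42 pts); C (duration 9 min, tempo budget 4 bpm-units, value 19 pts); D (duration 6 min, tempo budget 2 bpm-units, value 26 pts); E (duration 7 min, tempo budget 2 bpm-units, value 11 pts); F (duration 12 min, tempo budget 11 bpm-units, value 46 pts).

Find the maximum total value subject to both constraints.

102 pts

Feasible sets respecting both limits:
- C+D+E+F: duration 34, tempo budget 19, value 102
- B+C+D+E: duration 33, tempo budget 18, value 98
- C+D+F: duration 27, tempo budget 17, value 91
Best: 102 pts.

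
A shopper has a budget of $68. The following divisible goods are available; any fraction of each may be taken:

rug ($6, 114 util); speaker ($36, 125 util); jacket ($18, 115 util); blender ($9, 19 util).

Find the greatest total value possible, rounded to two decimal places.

370.89

Take in order of value per unit:
- rug (114/6 per unit): all 6 → value 114, running total 114.00
- jacket (115/18 per unit): all 18 → value 115, running total 229.00
- speaker (125/36 per unit): all 36 → value 125, running total 354.00
- blender (19/9 per unit): 8 of 9 → value 8×19/9 = 16.8889, running total 370.89
Total 370.89.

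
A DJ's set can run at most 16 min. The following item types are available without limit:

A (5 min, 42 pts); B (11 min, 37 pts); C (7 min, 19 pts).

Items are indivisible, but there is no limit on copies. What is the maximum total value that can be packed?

Best value-per-unit is A at 42/5, and filling with it alone uses duration 3×5=15. No mix of the others beats 3×42 = 126.

126 pts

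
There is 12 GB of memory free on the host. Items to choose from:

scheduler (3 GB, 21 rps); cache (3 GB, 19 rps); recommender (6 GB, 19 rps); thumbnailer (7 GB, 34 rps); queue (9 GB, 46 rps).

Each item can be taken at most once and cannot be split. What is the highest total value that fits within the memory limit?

Check high-value combinations within 12 GB:
- scheduler+queue: memory 3+9=12, value 21+46=67
- cache+queue: memory 3+9=12, value 19+46=65
- scheduler+cache+recommender: memory 3+3+6=12, value 21+19+19=59
- scheduler+thumbnailer: memory 3+7=10, value 21+34=55
Best: 67 rps.

67 rps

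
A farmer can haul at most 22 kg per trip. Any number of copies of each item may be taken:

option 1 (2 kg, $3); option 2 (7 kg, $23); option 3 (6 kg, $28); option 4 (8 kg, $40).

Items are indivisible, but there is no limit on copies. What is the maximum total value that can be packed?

$108

Best value-per-unit is option 4 at 40/8; filling with it alone gives 2×40 = 80.
Optimal mix: 1×option 3 + 2×option 4 → weight 22, value 108.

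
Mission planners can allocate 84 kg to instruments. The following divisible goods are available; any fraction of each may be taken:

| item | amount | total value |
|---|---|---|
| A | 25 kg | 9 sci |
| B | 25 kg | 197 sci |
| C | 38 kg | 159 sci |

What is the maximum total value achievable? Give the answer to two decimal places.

Take in order of value per unit:
- B (197/25 per unit): all 25 → value 197, running total 197.00
- C (159/38 per unit): all 38 → value 159, running total 356.00
- A (9/25 per unit): 21 of 25 → value 21×9/25 = 7.5600, running total 363.56
Total 363.56.

363.56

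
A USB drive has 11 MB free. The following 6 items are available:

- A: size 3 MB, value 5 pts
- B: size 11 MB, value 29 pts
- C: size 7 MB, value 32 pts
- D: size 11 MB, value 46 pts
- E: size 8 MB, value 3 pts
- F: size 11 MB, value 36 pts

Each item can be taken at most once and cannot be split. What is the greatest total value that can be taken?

46 pts

This is a 0/1 knapsack; check combinations near the capacity.
- D: size 11, value 46
- A+C: size 3+7=10, value 5+32=37
- F: size 11, value 36
- C: size 7, value 32
- B: size 11, value 29
Best: 46 pts.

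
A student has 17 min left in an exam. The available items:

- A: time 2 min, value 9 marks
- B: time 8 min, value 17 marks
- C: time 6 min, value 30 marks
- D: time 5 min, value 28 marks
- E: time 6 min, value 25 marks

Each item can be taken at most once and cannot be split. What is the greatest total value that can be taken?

83 marks

This is a 0/1 knapsack; check combinations near the capacity.
- C+D+E: time 6+5+6=17, value 30+28+25=83
- A+C+D: time 2+6+5=13, value 9+30+28=67
- A+C+E: time 2+6+6=14, value 9+30+25=64
- A+D+E: time 2+5+6=13, value 9+28+25=62
Best: 83 marks.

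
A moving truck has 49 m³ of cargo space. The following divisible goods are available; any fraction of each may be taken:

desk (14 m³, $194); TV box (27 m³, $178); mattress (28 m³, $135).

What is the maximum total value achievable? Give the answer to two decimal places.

410.57

Take in order of value per unit:
- desk (194/14 per unit): all 14 → value 194, running total 194.00
- TV box (178/27 per unit): all 27 → value 178, running total 372.00
- mattress (135/28 per unit): 8 of 28 → value 8×135/28 = 38.5714, running total 410.57
Total 410.57.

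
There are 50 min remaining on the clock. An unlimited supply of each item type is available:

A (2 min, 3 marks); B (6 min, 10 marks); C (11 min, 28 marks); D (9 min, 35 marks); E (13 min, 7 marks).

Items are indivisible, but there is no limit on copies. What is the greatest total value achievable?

Best value-per-unit is D at 35/9; filling with it alone gives 5×35 = 175.
Optimal mix: 2×A + 5×D → time 49, value 181.

181 marks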